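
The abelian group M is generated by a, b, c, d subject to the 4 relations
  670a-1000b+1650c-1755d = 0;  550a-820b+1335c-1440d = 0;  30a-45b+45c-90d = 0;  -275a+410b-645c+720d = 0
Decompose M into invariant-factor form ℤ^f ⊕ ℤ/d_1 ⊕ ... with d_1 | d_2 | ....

rank_ℚ(R)=4; free=4−4=0
SNF(R) diag = [5, 15, 45, 45] → torsion [5, 15, 45, 45]

Answer: M ≅ ℤ/5 ⊕ ℤ/15 ⊕ ℤ/45 ⊕ ℤ/45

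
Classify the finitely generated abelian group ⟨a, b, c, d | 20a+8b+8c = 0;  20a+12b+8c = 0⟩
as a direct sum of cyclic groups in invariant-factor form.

rank_ℚ(R)=2; free=4−2=2
SNF(R) diag = [4, 4] → torsion [4, 4]

Answer: M ≅ ℤ^2 ⊕ ℤ/4 ⊕ ℤ/4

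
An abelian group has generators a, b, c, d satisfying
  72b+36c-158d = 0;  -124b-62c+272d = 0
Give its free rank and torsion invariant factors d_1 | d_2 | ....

Answer: M ≅ ℤ^2 ⊕ ℤ/2 ⊕ ℤ/2

Derivation:
rank_ℚ(R)=2; free=4−2=2
SNF(R) diag = [2, 2] → torsion [2, 2]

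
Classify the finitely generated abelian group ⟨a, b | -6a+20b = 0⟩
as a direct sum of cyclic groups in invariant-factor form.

Answer: M ≅ ℤ^1 ⊕ ℤ/2

Derivation:
rank_ℚ(R)=1; free=2−1=1
SNF(R) diag = [2] → torsion [2]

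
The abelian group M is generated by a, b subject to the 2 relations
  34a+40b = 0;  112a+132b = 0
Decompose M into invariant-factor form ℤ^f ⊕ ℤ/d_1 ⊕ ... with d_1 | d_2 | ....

rank_ℚ(R)=2; free=2−2=0
SNF(R) diag = [2, 4] → torsion [2, 4]

Answer: M ≅ ℤ/2 ⊕ ℤ/4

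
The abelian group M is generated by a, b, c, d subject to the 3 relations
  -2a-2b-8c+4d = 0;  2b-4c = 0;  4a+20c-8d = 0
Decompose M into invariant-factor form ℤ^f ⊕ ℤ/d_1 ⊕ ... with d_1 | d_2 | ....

rank_ℚ(R)=3; free=4−3=1
SNF(R) diag = [2, 2, 4] → torsion [2, 2, 4]

Answer: M ≅ ℤ^1 ⊕ ℤ/2 ⊕ ℤ/2 ⊕ ℤ/4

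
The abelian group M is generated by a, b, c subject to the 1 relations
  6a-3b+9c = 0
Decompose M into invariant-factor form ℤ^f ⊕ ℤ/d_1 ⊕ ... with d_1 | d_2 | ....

rank_ℚ(R)=1; free=3−1=2
SNF(R) diag = [3] → torsion [3]

Answer: M ≅ ℤ^2 ⊕ ℤ/3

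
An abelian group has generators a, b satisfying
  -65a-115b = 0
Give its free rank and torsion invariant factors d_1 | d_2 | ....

rank_ℚ(R)=1; free=2−1=1
SNF(R) diag = [5] → torsion [5]

Answer: M ≅ ℤ^1 ⊕ ℤ/5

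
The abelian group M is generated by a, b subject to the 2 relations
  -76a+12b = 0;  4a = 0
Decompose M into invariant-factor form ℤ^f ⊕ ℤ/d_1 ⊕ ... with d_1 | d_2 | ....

Answer: M ≅ ℤ/4 ⊕ ℤ/12

Derivation:
rank_ℚ(R)=2; free=2−2=0
SNF(R) diag = [4, 12] → torsion [4, 12]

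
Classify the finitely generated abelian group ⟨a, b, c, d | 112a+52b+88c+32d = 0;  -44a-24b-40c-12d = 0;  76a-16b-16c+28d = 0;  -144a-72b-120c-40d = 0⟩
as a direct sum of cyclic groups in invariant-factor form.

rank_ℚ(R)=4; free=4−4=0
SNF(R) diag = [4, 4, 8, 8] → torsion [4, 4, 8, 8]

Answer: M ≅ ℤ/4 ⊕ ℤ/4 ⊕ ℤ/8 ⊕ ℤ/8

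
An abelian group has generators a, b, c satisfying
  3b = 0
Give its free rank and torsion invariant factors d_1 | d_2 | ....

rank_ℚ(R)=1; free=3−1=2
SNF(R) diag = [3] → torsion [3]

Answer: M ≅ ℤ^2 ⊕ ℤ/3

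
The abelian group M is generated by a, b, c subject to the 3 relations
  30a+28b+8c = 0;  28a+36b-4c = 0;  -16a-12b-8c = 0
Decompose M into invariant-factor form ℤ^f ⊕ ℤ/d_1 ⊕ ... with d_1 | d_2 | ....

rank_ℚ(R)=3; free=3−3=0
SNF(R) diag = [2, 4, 12] → torsion [2, 4, 12]

Answer: M ≅ ℤ/2 ⊕ ℤ/4 ⊕ ℤ/12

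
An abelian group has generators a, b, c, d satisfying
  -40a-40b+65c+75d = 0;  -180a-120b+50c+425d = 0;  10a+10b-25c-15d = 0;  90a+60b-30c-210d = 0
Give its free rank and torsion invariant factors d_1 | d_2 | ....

rank_ℚ(R)=4; free=4−4=0
SNF(R) diag = [5, 5, 10, 30] → torsion [5, 5, 10, 30]

Answer: M ≅ ℤ/5 ⊕ ℤ/5 ⊕ ℤ/10 ⊕ ℤ/30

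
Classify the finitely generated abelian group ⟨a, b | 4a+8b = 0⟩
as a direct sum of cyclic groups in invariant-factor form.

rank_ℚ(R)=1; free=2−1=1
SNF(R) diag = [4] → torsion [4]

Answer: M ≅ ℤ^1 ⊕ ℤ/4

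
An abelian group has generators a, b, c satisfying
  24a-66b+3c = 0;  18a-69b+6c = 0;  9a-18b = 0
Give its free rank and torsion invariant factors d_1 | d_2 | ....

rank_ℚ(R)=3; free=3−3=0
SNF(R) diag = [3, 3, 9] → torsion [3, 3, 9]

Answer: M ≅ ℤ/3 ⊕ ℤ/3 ⊕ ℤ/9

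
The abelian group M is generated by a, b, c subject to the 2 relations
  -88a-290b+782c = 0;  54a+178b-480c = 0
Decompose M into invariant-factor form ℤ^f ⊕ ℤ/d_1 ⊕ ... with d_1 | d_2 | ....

rank_ℚ(R)=2; free=3−2=1
SNF(R) diag = [2, 2] → torsion [2, 2]

Answer: M ≅ ℤ^1 ⊕ ℤ/2 ⊕ ℤ/2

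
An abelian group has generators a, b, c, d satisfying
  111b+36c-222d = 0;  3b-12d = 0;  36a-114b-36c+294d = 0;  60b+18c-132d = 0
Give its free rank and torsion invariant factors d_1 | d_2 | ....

Answer: M ≅ ℤ/3 ⊕ ℤ/6 ⊕ ℤ/18 ⊕ ℤ/36

Derivation:
rank_ℚ(R)=4; free=4−4=0
SNF(R) diag = [3, 6, 18, 36] → torsion [3, 6, 18, 36]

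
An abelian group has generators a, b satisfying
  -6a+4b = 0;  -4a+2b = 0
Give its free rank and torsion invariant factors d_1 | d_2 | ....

rank_ℚ(R)=2; free=2−2=0
SNF(R) diag = [2, 2] → torsion [2, 2]

Answer: M ≅ ℤ/2 ⊕ ℤ/2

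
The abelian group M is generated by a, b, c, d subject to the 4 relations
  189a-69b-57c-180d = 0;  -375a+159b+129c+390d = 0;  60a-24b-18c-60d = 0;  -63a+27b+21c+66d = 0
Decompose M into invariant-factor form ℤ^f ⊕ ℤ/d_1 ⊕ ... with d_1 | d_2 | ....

rank_ℚ(R)=4; free=4−4=0
SNF(R) diag = [3, 6, 6, 12] → torsion [3, 6, 6, 12]

Answer: M ≅ ℤ/3 ⊕ ℤ/6 ⊕ ℤ/6 ⊕ ℤ/12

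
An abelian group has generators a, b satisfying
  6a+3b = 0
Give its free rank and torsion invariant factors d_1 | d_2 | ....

rank_ℚ(R)=1; free=2−1=1
SNF(R) diag = [3] → torsion [3]

Answer: M ≅ ℤ^1 ⊕ ℤ/3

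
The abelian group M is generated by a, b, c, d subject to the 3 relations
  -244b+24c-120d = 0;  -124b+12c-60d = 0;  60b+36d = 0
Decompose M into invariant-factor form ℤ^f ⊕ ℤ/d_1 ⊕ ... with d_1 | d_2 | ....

rank_ℚ(R)=3; free=4−3=1
SNF(R) diag = [4, 12, 36] → torsion [4, 12, 36]

Answer: M ≅ ℤ^1 ⊕ ℤ/4 ⊕ ℤ/12 ⊕ ℤ/36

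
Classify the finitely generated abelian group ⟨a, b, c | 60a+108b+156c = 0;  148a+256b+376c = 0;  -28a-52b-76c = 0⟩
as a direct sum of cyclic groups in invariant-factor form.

rank_ℚ(R)=3; free=3−3=0
SNF(R) diag = [4, 12, 24] → torsion [4, 12, 24]

Answer: M ≅ ℤ/4 ⊕ ℤ/12 ⊕ ℤ/24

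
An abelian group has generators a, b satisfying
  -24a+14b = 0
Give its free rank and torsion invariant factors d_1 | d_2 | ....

Answer: M ≅ ℤ^1 ⊕ ℤ/2

Derivation:
rank_ℚ(R)=1; free=2−1=1
SNF(R) diag = [2] → torsion [2]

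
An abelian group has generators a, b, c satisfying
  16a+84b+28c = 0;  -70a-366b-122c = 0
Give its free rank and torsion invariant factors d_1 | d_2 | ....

rank_ℚ(R)=2; free=3−2=1
SNF(R) diag = [2, 4] → torsion [2, 4]

Answer: M ≅ ℤ^1 ⊕ ℤ/2 ⊕ ℤ/4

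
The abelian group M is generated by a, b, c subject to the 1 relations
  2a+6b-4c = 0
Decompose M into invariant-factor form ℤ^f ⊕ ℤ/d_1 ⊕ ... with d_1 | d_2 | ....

Answer: M ≅ ℤ^2 ⊕ ℤ/2

Derivation:
rank_ℚ(R)=1; free=3−1=2
SNF(R) diag = [2] → torsion [2]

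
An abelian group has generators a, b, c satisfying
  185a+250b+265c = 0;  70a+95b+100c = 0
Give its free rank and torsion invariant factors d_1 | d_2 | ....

rank_ℚ(R)=2; free=3−2=1
SNF(R) diag = [5, 5] → torsion [5, 5]

Answer: M ≅ ℤ^1 ⊕ ℤ/5 ⊕ ℤ/5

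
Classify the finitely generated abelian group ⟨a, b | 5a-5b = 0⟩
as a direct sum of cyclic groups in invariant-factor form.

rank_ℚ(R)=1; free=2−1=1
SNF(R) diag = [5] → torsion [5]

Answer: M ≅ ℤ^1 ⊕ ℤ/5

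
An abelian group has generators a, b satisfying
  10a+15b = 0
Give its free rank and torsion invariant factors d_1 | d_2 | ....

rank_ℚ(R)=1; free=2−1=1
SNF(R) diag = [5] → torsion [5]

Answer: M ≅ ℤ^1 ⊕ ℤ/5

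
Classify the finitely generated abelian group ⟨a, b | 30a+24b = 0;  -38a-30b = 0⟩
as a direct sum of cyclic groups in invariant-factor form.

rank_ℚ(R)=2; free=2−2=0
SNF(R) diag = [2, 6] → torsion [2, 6]

Answer: M ≅ ℤ/2 ⊕ ℤ/6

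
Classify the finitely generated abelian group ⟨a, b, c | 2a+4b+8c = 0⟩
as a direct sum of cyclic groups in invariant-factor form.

rank_ℚ(R)=1; free=3−1=2
SNF(R) diag = [2] → torsion [2]

Answer: M ≅ ℤ^2 ⊕ ℤ/2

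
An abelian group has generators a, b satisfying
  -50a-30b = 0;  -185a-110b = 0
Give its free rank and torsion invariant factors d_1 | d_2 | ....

rank_ℚ(R)=2; free=2−2=0
SNF(R) diag = [5, 10] → torsion [5, 10]

Answer: M ≅ ℤ/5 ⊕ ℤ/10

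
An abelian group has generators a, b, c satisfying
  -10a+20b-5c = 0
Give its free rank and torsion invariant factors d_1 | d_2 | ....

Answer: M ≅ ℤ^2 ⊕ ℤ/5

Derivation:
rank_ℚ(R)=1; free=3−1=2
SNF(R) diag = [5] → torsion [5]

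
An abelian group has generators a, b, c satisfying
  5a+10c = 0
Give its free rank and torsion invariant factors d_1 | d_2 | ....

rank_ℚ(R)=1; free=3−1=2
SNF(R) diag = [5] → torsion [5]

Answer: M ≅ ℤ^2 ⊕ ℤ/5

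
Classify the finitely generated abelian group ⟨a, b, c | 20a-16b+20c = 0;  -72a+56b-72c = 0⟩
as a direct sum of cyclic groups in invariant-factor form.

rank_ℚ(R)=2; free=3−2=1
SNF(R) diag = [4, 8] → torsion [4, 8]

Answer: M ≅ ℤ^1 ⊕ ℤ/4 ⊕ ℤ/8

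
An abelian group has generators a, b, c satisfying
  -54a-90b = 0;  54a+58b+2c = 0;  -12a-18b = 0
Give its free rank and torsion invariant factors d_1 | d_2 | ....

Answer: M ≅ ℤ/2 ⊕ ℤ/6 ⊕ ℤ/18

Derivation:
rank_ℚ(R)=3; free=3−3=0
SNF(R) diag = [2, 6, 18] → torsion [2, 6, 18]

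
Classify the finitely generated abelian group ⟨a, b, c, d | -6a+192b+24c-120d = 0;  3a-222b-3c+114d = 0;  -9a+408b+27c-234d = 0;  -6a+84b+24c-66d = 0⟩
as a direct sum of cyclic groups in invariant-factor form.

rank_ℚ(R)=4; free=4−4=0
SNF(R) diag = [3, 6, 18, 54] → torsion [3, 6, 18, 54]

Answer: M ≅ ℤ/3 ⊕ ℤ/6 ⊕ ℤ/18 ⊕ ℤ/54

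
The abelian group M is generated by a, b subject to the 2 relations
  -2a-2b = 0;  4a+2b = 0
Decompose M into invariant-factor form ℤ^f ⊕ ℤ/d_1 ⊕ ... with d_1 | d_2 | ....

rank_ℚ(R)=2; free=2−2=0
SNF(R) diag = [2, 2] → torsion [2, 2]

Answer: M ≅ ℤ/2 ⊕ ℤ/2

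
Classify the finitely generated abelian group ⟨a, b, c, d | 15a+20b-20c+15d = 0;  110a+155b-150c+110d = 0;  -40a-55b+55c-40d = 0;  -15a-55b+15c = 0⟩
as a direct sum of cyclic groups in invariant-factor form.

Answer: M ≅ ℤ/5 ⊕ ℤ/5 ⊕ ℤ/5 ⊕ ℤ/15

Derivation:
rank_ℚ(R)=4; free=4−4=0
SNF(R) diag = [5, 5, 5, 15] → torsion [5, 5, 5, 15]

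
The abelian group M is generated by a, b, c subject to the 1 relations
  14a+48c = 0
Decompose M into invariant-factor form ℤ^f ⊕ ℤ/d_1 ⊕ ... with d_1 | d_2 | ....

rank_ℚ(R)=1; free=3−1=2
SNF(R) diag = [2] → torsion [2]

Answer: M ≅ ℤ^2 ⊕ ℤ/2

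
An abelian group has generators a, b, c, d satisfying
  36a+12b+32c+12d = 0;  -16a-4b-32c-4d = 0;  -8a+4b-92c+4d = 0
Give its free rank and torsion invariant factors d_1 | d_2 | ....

Answer: M ≅ ℤ^1 ⊕ ℤ/4 ⊕ ℤ/4 ⊕ ℤ/12

Derivation:
rank_ℚ(R)=3; free=4−3=1
SNF(R) diag = [4, 4, 12] → torsion [4, 4, 12]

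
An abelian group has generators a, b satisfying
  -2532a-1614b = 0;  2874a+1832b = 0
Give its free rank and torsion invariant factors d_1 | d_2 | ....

Answer: M ≅ ℤ/2 ⊕ ℤ/6

Derivation:
rank_ℚ(R)=2; free=2−2=0
SNF(R) diag = [2, 6] → torsion [2, 6]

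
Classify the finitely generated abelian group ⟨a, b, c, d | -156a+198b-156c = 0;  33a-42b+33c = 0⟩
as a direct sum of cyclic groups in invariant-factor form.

Answer: M ≅ ℤ^2 ⊕ ℤ/3 ⊕ ℤ/6

Derivation:
rank_ℚ(R)=2; free=4−2=2
SNF(R) diag = [3, 6] → torsion [3, 6]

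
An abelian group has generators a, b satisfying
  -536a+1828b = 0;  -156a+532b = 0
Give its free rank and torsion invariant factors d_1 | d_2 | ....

Answer: M ≅ ℤ/4 ⊕ ℤ/4

Derivation:
rank_ℚ(R)=2; free=2−2=0
SNF(R) diag = [4, 4] → torsion [4, 4]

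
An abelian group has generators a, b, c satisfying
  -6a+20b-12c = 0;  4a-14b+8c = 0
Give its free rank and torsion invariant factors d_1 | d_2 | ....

Answer: M ≅ ℤ^1 ⊕ ℤ/2 ⊕ ℤ/2

Derivation:
rank_ℚ(R)=2; free=3−2=1
SNF(R) diag = [2, 2] → torsion [2, 2]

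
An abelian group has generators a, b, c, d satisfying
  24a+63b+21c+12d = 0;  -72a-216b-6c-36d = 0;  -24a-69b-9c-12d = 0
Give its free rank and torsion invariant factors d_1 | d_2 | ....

rank_ℚ(R)=3; free=4−3=1
SNF(R) diag = [3, 6, 12] → torsion [3, 6, 12]

Answer: M ≅ ℤ^1 ⊕ ℤ/3 ⊕ ℤ/6 ⊕ ℤ/12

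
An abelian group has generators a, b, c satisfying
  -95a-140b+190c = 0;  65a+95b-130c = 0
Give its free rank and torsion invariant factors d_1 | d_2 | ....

rank_ℚ(R)=2; free=3−2=1
SNF(R) diag = [5, 15] → torsion [5, 15]

Answer: M ≅ ℤ^1 ⊕ ℤ/5 ⊕ ℤ/15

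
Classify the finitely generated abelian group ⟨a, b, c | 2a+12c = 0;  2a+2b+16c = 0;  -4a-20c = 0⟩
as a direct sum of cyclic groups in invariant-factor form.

rank_ℚ(R)=3; free=3−3=0
SNF(R) diag = [2, 2, 4] → torsion [2, 2, 4]

Answer: M ≅ ℤ/2 ⊕ ℤ/2 ⊕ ℤ/4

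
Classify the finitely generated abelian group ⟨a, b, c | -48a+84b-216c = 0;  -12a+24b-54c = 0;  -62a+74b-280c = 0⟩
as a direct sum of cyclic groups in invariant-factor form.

Answer: M ≅ ℤ/2 ⊕ ℤ/6 ⊕ ℤ/12

Derivation:
rank_ℚ(R)=3; free=3−3=0
SNF(R) diag = [2, 6, 12] → torsion [2, 6, 12]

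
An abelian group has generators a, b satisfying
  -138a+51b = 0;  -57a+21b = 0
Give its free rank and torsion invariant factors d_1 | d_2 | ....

Answer: M ≅ ℤ/3 ⊕ ℤ/3

Derivation:
rank_ℚ(R)=2; free=2−2=0
SNF(R) diag = [3, 3] → torsion [3, 3]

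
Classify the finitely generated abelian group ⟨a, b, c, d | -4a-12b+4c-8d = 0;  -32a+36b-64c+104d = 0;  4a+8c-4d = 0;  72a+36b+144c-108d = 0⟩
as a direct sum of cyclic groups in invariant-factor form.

Answer: M ≅ ℤ/4 ⊕ ℤ/12 ⊕ ℤ/36 ⊕ ℤ/108

Derivation:
rank_ℚ(R)=4; free=4−4=0
SNF(R) diag = [4, 12, 36, 108] → torsion [4, 12, 36, 108]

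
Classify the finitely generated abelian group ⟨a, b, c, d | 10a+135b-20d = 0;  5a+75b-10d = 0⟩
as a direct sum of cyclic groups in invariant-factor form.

Answer: M ≅ ℤ^2 ⊕ ℤ/5 ⊕ ℤ/15

Derivation:
rank_ℚ(R)=2; free=4−2=2
SNF(R) diag = [5, 15] → torsion [5, 15]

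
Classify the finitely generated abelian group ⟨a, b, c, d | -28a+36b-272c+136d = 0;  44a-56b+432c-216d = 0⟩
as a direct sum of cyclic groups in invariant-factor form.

rank_ℚ(R)=2; free=4−2=2
SNF(R) diag = [4, 4] → torsion [4, 4]

Answer: M ≅ ℤ^2 ⊕ ℤ/4 ⊕ ℤ/4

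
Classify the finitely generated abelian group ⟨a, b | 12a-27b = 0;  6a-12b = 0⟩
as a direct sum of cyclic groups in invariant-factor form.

rank_ℚ(R)=2; free=2−2=0
SNF(R) diag = [3, 6] → torsion [3, 6]

Answer: M ≅ ℤ/3 ⊕ ℤ/6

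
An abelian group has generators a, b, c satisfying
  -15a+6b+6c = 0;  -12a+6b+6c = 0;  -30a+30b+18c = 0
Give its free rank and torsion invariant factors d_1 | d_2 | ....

rank_ℚ(R)=3; free=3−3=0
SNF(R) diag = [3, 6, 12] → torsion [3, 6, 12]

Answer: M ≅ ℤ/3 ⊕ ℤ/6 ⊕ ℤ/12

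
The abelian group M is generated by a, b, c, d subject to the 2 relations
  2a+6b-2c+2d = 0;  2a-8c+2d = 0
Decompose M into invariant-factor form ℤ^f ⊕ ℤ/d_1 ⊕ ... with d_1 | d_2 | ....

rank_ℚ(R)=2; free=4−2=2
SNF(R) diag = [2, 6] → torsion [2, 6]

Answer: M ≅ ℤ^2 ⊕ ℤ/2 ⊕ ℤ/6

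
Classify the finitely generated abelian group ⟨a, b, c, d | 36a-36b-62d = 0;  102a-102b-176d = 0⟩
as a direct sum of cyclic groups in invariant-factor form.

rank_ℚ(R)=2; free=4−2=2
SNF(R) diag = [2, 6] → torsion [2, 6]

Answer: M ≅ ℤ^2 ⊕ ℤ/2 ⊕ ℤ/6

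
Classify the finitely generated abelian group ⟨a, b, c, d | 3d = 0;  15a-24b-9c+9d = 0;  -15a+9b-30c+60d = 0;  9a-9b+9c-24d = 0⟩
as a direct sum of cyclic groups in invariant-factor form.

rank_ℚ(R)=4; free=4−4=0
SNF(R) diag = [3, 3, 3, 9] → torsion [3, 3, 3, 9]

Answer: M ≅ ℤ/3 ⊕ ℤ/3 ⊕ ℤ/3 ⊕ ℤ/9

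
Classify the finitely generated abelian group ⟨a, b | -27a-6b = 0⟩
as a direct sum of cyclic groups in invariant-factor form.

rank_ℚ(R)=1; free=2−1=1
SNF(R) diag = [3] → torsion [3]

Answer: M ≅ ℤ^1 ⊕ ℤ/3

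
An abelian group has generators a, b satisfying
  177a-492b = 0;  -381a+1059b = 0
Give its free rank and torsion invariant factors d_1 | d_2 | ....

Answer: M ≅ ℤ/3 ⊕ ℤ/3

Derivation:
rank_ℚ(R)=2; free=2−2=0
SNF(R) diag = [3, 3] → torsion [3, 3]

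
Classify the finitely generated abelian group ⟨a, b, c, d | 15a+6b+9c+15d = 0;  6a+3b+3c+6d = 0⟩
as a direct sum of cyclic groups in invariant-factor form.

Answer: M ≅ ℤ^2 ⊕ ℤ/3 ⊕ ℤ/3

Derivation:
rank_ℚ(R)=2; free=4−2=2
SNF(R) diag = [3, 3] → torsion [3, 3]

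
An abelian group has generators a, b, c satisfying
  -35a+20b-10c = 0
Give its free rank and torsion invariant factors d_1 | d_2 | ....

Answer: M ≅ ℤ^2 ⊕ ℤ/5

Derivation:
rank_ℚ(R)=1; free=3−1=2
SNF(R) diag = [5] → torsion [5]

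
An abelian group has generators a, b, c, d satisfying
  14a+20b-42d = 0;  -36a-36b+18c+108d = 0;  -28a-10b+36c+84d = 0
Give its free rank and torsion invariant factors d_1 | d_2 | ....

rank_ℚ(R)=3; free=4−3=1
SNF(R) diag = [2, 6, 18] → torsion [2, 6, 18]

Answer: M ≅ ℤ^1 ⊕ ℤ/2 ⊕ ℤ/6 ⊕ ℤ/18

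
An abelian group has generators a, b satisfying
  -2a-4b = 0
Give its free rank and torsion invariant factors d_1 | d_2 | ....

Answer: M ≅ ℤ^1 ⊕ ℤ/2

Derivation:
rank_ℚ(R)=1; free=2−1=1
SNF(R) diag = [2] → torsion [2]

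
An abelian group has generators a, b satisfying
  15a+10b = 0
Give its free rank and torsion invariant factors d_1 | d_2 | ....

rank_ℚ(R)=1; free=2−1=1
SNF(R) diag = [5] → torsion [5]

Answer: M ≅ ℤ^1 ⊕ ℤ/5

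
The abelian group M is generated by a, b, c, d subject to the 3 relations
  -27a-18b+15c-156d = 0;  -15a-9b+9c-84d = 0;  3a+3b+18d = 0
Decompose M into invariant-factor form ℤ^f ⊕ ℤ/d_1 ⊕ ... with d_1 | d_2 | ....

Answer: M ≅ ℤ^1 ⊕ ℤ/3 ⊕ ℤ/3 ⊕ ℤ/3

Derivation:
rank_ℚ(R)=3; free=4−3=1
SNF(R) diag = [3, 3, 3] → torsion [3, 3, 3]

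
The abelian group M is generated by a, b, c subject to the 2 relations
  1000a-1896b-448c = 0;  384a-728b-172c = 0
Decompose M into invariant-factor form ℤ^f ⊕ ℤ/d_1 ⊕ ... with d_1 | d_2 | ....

Answer: M ≅ ℤ^1 ⊕ ℤ/4 ⊕ ℤ/8

Derivation:
rank_ℚ(R)=2; free=3−2=1
SNF(R) diag = [4, 8] → torsion [4, 8]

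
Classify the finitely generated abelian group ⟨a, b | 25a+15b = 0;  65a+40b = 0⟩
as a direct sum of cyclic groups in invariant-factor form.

rank_ℚ(R)=2; free=2−2=0
SNF(R) diag = [5, 5] → torsion [5, 5]

Answer: M ≅ ℤ/5 ⊕ ℤ/5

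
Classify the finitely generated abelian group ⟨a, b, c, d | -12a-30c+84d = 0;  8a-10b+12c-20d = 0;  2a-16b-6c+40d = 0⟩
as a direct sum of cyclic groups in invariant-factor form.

Answer: M ≅ ℤ^1 ⊕ ℤ/2 ⊕ ℤ/6 ⊕ ℤ/18

Derivation:
rank_ℚ(R)=3; free=4−3=1
SNF(R) diag = [2, 6, 18] → torsion [2, 6, 18]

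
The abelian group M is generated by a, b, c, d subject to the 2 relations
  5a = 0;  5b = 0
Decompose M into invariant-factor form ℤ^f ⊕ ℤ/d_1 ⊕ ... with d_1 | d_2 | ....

Answer: M ≅ ℤ^2 ⊕ ℤ/5 ⊕ ℤ/5

Derivation:
rank_ℚ(R)=2; free=4−2=2
SNF(R) diag = [5, 5] → torsion [5, 5]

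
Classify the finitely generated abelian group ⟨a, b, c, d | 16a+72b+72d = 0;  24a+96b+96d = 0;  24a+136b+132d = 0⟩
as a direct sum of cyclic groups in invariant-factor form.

Answer: M ≅ ℤ^1 ⊕ ℤ/4 ⊕ ℤ/8 ⊕ ℤ/24

Derivation:
rank_ℚ(R)=3; free=4−3=1
SNF(R) diag = [4, 8, 24] → torsion [4, 8, 24]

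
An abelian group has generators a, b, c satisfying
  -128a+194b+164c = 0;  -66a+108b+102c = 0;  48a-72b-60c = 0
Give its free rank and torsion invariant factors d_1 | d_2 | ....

rank_ℚ(R)=3; free=3−3=0
SNF(R) diag = [2, 6, 12] → torsion [2, 6, 12]

Answer: M ≅ ℤ/2 ⊕ ℤ/6 ⊕ ℤ/12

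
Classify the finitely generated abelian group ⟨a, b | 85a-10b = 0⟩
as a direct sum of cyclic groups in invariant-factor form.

rank_ℚ(R)=1; free=2−1=1
SNF(R) diag = [5] → torsion [5]

Answer: M ≅ ℤ^1 ⊕ ℤ/5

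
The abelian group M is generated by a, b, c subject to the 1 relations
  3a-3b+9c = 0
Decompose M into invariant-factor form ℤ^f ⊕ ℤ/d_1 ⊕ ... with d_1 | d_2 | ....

rank_ℚ(R)=1; free=3−1=2
SNF(R) diag = [3] → torsion [3]

Answer: M ≅ ℤ^2 ⊕ ℤ/3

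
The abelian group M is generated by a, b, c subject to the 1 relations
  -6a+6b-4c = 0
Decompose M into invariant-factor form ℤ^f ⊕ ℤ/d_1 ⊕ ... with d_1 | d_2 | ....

rank_ℚ(R)=1; free=3−1=2
SNF(R) diag = [2] → torsion [2]

Answer: M ≅ ℤ^2 ⊕ ℤ/2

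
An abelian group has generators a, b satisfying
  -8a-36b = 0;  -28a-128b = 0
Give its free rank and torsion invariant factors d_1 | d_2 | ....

rank_ℚ(R)=2; free=2−2=0
SNF(R) diag = [4, 4] → torsion [4, 4]

Answer: M ≅ ℤ/4 ⊕ ℤ/4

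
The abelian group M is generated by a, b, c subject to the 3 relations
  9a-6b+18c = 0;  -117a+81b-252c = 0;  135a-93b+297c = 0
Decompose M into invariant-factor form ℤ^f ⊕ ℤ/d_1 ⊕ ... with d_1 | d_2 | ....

Answer: M ≅ ℤ/3 ⊕ ℤ/9 ⊕ ℤ/9

Derivation:
rank_ℚ(R)=3; free=3−3=0
SNF(R) diag = [3, 9, 9] → torsion [3, 9, 9]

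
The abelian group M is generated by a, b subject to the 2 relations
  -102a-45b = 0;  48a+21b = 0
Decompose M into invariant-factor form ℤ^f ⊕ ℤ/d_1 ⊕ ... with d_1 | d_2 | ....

Answer: M ≅ ℤ/3 ⊕ ℤ/6

Derivation:
rank_ℚ(R)=2; free=2−2=0
SNF(R) diag = [3, 6] → torsion [3, 6]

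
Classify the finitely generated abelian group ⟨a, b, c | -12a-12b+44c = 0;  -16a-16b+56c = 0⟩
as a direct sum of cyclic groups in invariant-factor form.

Answer: M ≅ ℤ^1 ⊕ ℤ/4 ⊕ ℤ/8

Derivation:
rank_ℚ(R)=2; free=3−2=1
SNF(R) diag = [4, 8] → torsion [4, 8]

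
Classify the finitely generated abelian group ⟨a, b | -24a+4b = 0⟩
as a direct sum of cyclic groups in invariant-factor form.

Answer: M ≅ ℤ^1 ⊕ ℤ/4

Derivation:
rank_ℚ(R)=1; free=2−1=1
SNF(R) diag = [4] → torsion [4]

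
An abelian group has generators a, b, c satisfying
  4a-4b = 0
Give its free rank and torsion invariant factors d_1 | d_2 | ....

rank_ℚ(R)=1; free=3−1=2
SNF(R) diag = [4] → torsion [4]

Answer: M ≅ ℤ^2 ⊕ ℤ/4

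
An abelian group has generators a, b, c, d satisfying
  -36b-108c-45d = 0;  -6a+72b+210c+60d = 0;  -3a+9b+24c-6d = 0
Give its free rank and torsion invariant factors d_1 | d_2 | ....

rank_ℚ(R)=3; free=4−3=1
SNF(R) diag = [3, 9, 18] → torsion [3, 9, 18]

Answer: M ≅ ℤ^1 ⊕ ℤ/3 ⊕ ℤ/9 ⊕ ℤ/18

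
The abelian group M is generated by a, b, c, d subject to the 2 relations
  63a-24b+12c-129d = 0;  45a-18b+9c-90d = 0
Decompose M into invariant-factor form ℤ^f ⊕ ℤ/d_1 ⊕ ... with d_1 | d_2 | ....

rank_ℚ(R)=2; free=4−2=2
SNF(R) diag = [3, 9] → torsion [3, 9]

Answer: M ≅ ℤ^2 ⊕ ℤ/3 ⊕ ℤ/9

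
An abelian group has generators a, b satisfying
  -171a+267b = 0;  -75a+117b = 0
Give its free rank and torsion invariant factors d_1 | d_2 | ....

rank_ℚ(R)=2; free=2−2=0
SNF(R) diag = [3, 6] → torsion [3, 6]

Answer: M ≅ ℤ/3 ⊕ ℤ/6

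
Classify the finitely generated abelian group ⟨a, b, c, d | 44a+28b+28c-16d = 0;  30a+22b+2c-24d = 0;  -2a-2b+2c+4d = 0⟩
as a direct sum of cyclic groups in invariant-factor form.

Answer: M ≅ ℤ^1 ⊕ ℤ/2 ⊕ ℤ/4 ⊕ ℤ/8

Derivation:
rank_ℚ(R)=3; free=4−3=1
SNF(R) diag = [2, 4, 8] → torsion [2, 4, 8]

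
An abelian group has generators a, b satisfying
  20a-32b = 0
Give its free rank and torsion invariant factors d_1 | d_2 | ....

rank_ℚ(R)=1; free=2−1=1
SNF(R) diag = [4] → torsion [4]

Answer: M ≅ ℤ^1 ⊕ ℤ/4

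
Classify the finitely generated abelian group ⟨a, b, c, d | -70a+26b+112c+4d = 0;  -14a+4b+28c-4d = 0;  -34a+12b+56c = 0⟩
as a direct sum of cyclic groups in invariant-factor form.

Answer: M ≅ ℤ^1 ⊕ ℤ/2 ⊕ ℤ/2 ⊕ ℤ/4

Derivation:
rank_ℚ(R)=3; free=4−3=1
SNF(R) diag = [2, 2, 4] → torsion [2, 2, 4]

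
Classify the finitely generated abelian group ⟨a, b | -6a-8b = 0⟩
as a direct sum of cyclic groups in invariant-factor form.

rank_ℚ(R)=1; free=2−1=1
SNF(R) diag = [2] → torsion [2]

Answer: M ≅ ℤ^1 ⊕ ℤ/2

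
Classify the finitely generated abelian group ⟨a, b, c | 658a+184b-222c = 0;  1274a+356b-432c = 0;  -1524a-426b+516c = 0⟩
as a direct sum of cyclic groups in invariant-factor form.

rank_ℚ(R)=3; free=3−3=0
SNF(R) diag = [2, 6, 6] → torsion [2, 6, 6]

Answer: M ≅ ℤ/2 ⊕ ℤ/6 ⊕ ℤ/6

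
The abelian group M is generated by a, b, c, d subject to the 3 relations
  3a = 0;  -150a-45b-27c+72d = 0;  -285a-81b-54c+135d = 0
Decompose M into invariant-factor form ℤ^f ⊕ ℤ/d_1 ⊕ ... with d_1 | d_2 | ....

rank_ℚ(R)=3; free=4−3=1
SNF(R) diag = [3, 9, 27] → torsion [3, 9, 27]

Answer: M ≅ ℤ^1 ⊕ ℤ/3 ⊕ ℤ/9 ⊕ ℤ/27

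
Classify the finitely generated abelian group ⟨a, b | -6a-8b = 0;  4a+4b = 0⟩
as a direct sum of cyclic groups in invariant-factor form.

rank_ℚ(R)=2; free=2−2=0
SNF(R) diag = [2, 4] → torsion [2, 4]

Answer: M ≅ ℤ/2 ⊕ ℤ/4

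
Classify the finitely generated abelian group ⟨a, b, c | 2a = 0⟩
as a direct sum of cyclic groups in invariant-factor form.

Answer: M ≅ ℤ^2 ⊕ ℤ/2

Derivation:
rank_ℚ(R)=1; free=3−1=2
SNF(R) diag = [2] → torsion [2]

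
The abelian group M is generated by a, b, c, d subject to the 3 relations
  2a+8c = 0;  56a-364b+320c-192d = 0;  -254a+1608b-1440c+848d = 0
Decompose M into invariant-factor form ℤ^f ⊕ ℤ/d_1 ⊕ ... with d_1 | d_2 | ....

rank_ℚ(R)=3; free=4−3=1
SNF(R) diag = [2, 4, 8] → torsion [2, 4, 8]

Answer: M ≅ ℤ^1 ⊕ ℤ/2 ⊕ ℤ/4 ⊕ ℤ/8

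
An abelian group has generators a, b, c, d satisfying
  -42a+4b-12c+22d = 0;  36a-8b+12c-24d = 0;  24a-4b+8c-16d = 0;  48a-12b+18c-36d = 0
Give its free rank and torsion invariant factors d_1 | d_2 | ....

rank_ℚ(R)=4; free=4−4=0
SNF(R) diag = [2, 2, 4, 12] → torsion [2, 2, 4, 12]

Answer: M ≅ ℤ/2 ⊕ ℤ/2 ⊕ ℤ/4 ⊕ ℤ/12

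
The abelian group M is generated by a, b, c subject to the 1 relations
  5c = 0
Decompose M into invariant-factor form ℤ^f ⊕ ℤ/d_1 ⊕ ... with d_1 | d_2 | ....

Answer: M ≅ ℤ^2 ⊕ ℤ/5

Derivation:
rank_ℚ(R)=1; free=3−1=2
SNF(R) diag = [5] → torsion [5]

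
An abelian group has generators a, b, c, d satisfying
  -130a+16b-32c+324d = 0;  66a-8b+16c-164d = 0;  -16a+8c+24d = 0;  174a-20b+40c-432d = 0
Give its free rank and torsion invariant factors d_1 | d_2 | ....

Answer: M ≅ ℤ/2 ⊕ ℤ/4 ⊕ ℤ/8 ⊕ ℤ/8

Derivation:
rank_ℚ(R)=4; free=4−4=0
SNF(R) diag = [2, 4, 8, 8] → torsion [2, 4, 8, 8]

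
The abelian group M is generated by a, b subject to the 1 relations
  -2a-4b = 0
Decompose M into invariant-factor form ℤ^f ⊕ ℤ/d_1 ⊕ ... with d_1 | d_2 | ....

Answer: M ≅ ℤ^1 ⊕ ℤ/2

Derivation:
rank_ℚ(R)=1; free=2−1=1
SNF(R) diag = [2] → torsion [2]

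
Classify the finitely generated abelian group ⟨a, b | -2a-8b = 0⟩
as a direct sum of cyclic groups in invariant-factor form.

Answer: M ≅ ℤ^1 ⊕ ℤ/2

Derivation:
rank_ℚ(R)=1; free=2−1=1
SNF(R) diag = [2] → torsion [2]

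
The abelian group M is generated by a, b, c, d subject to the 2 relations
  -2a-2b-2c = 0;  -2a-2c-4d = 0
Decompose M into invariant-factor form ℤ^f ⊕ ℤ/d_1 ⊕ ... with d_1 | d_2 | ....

rank_ℚ(R)=2; free=4−2=2
SNF(R) diag = [2, 2] → torsion [2, 2]

Answer: M ≅ ℤ^2 ⊕ ℤ/2 ⊕ ℤ/2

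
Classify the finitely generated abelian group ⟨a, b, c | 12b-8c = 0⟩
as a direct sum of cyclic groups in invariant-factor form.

Answer: M ≅ ℤ^2 ⊕ ℤ/4

Derivation:
rank_ℚ(R)=1; free=3−1=2
SNF(R) diag = [4] → torsion [4]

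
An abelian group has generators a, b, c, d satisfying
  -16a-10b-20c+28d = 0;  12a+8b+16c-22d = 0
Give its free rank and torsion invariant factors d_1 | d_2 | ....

rank_ℚ(R)=2; free=4−2=2
SNF(R) diag = [2, 2] → torsion [2, 2]

Answer: M ≅ ℤ^2 ⊕ ℤ/2 ⊕ ℤ/2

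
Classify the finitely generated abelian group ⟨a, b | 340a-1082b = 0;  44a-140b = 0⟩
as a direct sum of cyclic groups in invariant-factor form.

Answer: M ≅ ℤ/2 ⊕ ℤ/4

Derivation:
rank_ℚ(R)=2; free=2−2=0
SNF(R) diag = [2, 4] → torsion [2, 4]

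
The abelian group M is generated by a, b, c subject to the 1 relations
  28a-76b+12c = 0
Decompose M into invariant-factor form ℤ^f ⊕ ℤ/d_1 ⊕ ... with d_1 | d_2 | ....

rank_ℚ(R)=1; free=3−1=2
SNF(R) diag = [4] → torsion [4]

Answer: M ≅ ℤ^2 ⊕ ℤ/4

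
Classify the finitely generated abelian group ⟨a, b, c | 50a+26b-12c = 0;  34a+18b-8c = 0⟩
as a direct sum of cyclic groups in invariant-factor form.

Answer: M ≅ ℤ^1 ⊕ ℤ/2 ⊕ ℤ/4

Derivation:
rank_ℚ(R)=2; free=3−2=1
SNF(R) diag = [2, 4] → torsion [2, 4]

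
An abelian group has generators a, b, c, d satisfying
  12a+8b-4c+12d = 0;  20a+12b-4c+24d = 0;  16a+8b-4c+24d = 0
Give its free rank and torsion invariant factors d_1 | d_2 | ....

rank_ℚ(R)=3; free=4−3=1
SNF(R) diag = [4, 4, 4] → torsion [4, 4, 4]

Answer: M ≅ ℤ^1 ⊕ ℤ/4 ⊕ ℤ/4 ⊕ ℤ/4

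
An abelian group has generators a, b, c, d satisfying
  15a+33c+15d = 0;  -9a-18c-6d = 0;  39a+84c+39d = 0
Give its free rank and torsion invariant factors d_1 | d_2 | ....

rank_ℚ(R)=3; free=4−3=1
SNF(R) diag = [3, 3, 9] → torsion [3, 3, 9]

Answer: M ≅ ℤ^1 ⊕ ℤ/3 ⊕ ℤ/3 ⊕ ℤ/9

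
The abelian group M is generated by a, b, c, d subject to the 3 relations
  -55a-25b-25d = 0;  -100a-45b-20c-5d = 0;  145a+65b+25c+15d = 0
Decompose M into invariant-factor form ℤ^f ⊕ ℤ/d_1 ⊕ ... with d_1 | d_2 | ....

Answer: M ≅ ℤ^1 ⊕ ℤ/5 ⊕ ℤ/5 ⊕ ℤ/15

Derivation:
rank_ℚ(R)=3; free=4−3=1
SNF(R) diag = [5, 5, 15] → torsion [5, 5, 15]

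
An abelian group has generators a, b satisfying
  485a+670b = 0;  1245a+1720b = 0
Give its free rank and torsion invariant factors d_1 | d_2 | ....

Answer: M ≅ ℤ/5 ⊕ ℤ/10

Derivation:
rank_ℚ(R)=2; free=2−2=0
SNF(R) diag = [5, 10] → torsion [5, 10]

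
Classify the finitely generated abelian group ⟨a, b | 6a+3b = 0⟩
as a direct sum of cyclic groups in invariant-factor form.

rank_ℚ(R)=1; free=2−1=1
SNF(R) diag = [3] → torsion [3]

Answer: M ≅ ℤ^1 ⊕ ℤ/3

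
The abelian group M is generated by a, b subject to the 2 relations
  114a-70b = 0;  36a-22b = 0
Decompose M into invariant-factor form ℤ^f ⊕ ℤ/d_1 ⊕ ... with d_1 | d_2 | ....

Answer: M ≅ ℤ/2 ⊕ ℤ/6

Derivation:
rank_ℚ(R)=2; free=2−2=0
SNF(R) diag = [2, 6] → torsion [2, 6]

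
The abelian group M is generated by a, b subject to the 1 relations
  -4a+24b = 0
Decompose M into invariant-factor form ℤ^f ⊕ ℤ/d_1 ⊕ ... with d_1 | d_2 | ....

Answer: M ≅ ℤ^1 ⊕ ℤ/4

Derivation:
rank_ℚ(R)=1; free=2−1=1
SNF(R) diag = [4] → torsion [4]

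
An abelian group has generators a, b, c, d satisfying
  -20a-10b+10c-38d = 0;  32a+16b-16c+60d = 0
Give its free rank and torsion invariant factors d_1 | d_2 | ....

Answer: M ≅ ℤ^2 ⊕ ℤ/2 ⊕ ℤ/4

Derivation:
rank_ℚ(R)=2; free=4−2=2
SNF(R) diag = [2, 4] → torsion [2, 4]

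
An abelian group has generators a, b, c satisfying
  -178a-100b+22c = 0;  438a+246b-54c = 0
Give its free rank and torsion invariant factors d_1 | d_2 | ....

Answer: M ≅ ℤ^1 ⊕ ℤ/2 ⊕ ℤ/6

Derivation:
rank_ℚ(R)=2; free=3−2=1
SNF(R) diag = [2, 6] → torsion [2, 6]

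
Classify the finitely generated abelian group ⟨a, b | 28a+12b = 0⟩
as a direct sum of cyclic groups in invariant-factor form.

Answer: M ≅ ℤ^1 ⊕ ℤ/4

Derivation:
rank_ℚ(R)=1; free=2−1=1
SNF(R) diag = [4] → torsion [4]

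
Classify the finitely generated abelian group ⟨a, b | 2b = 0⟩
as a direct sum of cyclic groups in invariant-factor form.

rank_ℚ(R)=1; free=2−1=1
SNF(R) diag = [2] → torsion [2]

Answer: M ≅ ℤ^1 ⊕ ℤ/2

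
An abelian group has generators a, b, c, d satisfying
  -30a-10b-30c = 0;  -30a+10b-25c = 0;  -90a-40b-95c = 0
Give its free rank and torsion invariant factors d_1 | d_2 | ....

Answer: M ≅ ℤ^1 ⊕ ℤ/5 ⊕ ℤ/10 ⊕ ℤ/30

Derivation:
rank_ℚ(R)=3; free=4−3=1
SNF(R) diag = [5, 10, 30] → torsion [5, 10, 30]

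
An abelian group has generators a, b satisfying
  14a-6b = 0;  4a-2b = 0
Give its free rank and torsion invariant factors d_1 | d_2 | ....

Answer: M ≅ ℤ/2 ⊕ ℤ/2

Derivation:
rank_ℚ(R)=2; free=2−2=0
SNF(R) diag = [2, 2] → torsion [2, 2]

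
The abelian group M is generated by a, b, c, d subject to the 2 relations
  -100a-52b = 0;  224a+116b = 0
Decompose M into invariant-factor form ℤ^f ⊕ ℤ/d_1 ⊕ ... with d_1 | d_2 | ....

rank_ℚ(R)=2; free=4−2=2
SNF(R) diag = [4, 12] → torsion [4, 12]

Answer: M ≅ ℤ^2 ⊕ ℤ/4 ⊕ ℤ/12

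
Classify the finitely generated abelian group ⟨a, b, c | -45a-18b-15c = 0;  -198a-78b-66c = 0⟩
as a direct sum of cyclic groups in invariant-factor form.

Answer: M ≅ ℤ^1 ⊕ ℤ/3 ⊕ ℤ/6

Derivation:
rank_ℚ(R)=2; free=3−2=1
SNF(R) diag = [3, 6] → torsion [3, 6]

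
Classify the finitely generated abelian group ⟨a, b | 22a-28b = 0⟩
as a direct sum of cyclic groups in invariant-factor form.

Answer: M ≅ ℤ^1 ⊕ ℤ/2

Derivation:
rank_ℚ(R)=1; free=2−1=1
SNF(R) diag = [2] → torsion [2]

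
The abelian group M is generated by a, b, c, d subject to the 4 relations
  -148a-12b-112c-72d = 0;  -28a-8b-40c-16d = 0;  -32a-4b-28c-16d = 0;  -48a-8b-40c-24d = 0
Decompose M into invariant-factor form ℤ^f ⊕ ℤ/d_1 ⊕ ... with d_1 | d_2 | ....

Answer: M ≅ ℤ/4 ⊕ ℤ/4 ⊕ ℤ/4 ⊕ ℤ/8

Derivation:
rank_ℚ(R)=4; free=4−4=0
SNF(R) diag = [4, 4, 4, 8] → torsion [4, 4, 4, 8]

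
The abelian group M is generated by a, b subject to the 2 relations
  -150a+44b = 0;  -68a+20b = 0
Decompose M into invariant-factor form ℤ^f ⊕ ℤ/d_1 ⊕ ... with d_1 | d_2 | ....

rank_ℚ(R)=2; free=2−2=0
SNF(R) diag = [2, 4] → torsion [2, 4]

Answer: M ≅ ℤ/2 ⊕ ℤ/4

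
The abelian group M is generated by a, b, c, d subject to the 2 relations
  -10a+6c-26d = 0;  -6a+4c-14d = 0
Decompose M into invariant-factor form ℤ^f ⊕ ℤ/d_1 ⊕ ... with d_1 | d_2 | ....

rank_ℚ(R)=2; free=4−2=2
SNF(R) diag = [2, 2] → torsion [2, 2]

Answer: M ≅ ℤ^2 ⊕ ℤ/2 ⊕ ℤ/2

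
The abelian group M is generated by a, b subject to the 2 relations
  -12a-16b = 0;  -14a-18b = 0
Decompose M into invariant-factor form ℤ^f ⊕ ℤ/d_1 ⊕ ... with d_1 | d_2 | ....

rank_ℚ(R)=2; free=2−2=0
SNF(R) diag = [2, 4] → torsion [2, 4]

Answer: M ≅ ℤ/2 ⊕ ℤ/4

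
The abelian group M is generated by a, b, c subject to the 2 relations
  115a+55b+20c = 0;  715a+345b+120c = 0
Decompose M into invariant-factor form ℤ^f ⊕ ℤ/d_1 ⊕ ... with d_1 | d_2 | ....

Answer: M ≅ ℤ^1 ⊕ ℤ/5 ⊕ ℤ/10

Derivation:
rank_ℚ(R)=2; free=3−2=1
SNF(R) diag = [5, 10] → torsion [5, 10]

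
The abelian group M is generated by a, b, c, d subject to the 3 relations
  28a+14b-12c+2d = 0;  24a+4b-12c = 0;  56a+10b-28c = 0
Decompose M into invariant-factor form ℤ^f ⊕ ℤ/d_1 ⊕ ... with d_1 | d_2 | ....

Answer: M ≅ ℤ^1 ⊕ ℤ/2 ⊕ ℤ/2 ⊕ ℤ/4

Derivation:
rank_ℚ(R)=3; free=4−3=1
SNF(R) diag = [2, 2, 4] → torsion [2, 2, 4]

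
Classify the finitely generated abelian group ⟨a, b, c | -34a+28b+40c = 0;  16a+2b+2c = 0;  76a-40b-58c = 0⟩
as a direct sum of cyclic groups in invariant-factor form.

rank_ℚ(R)=3; free=3−3=0
SNF(R) diag = [2, 6, 18] → torsion [2, 6, 18]

Answer: M ≅ ℤ/2 ⊕ ℤ/6 ⊕ ℤ/18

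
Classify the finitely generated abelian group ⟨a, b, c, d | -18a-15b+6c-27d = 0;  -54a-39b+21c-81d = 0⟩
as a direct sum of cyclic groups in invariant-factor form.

Answer: M ≅ ℤ^2 ⊕ ℤ/3 ⊕ ℤ/9

Derivation:
rank_ℚ(R)=2; free=4−2=2
SNF(R) diag = [3, 9] → torsion [3, 9]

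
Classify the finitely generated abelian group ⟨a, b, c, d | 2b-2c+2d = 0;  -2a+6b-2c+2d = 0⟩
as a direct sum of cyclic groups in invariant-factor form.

Answer: M ≅ ℤ^2 ⊕ ℤ/2 ⊕ ℤ/2

Derivation:
rank_ℚ(R)=2; free=4−2=2
SNF(R) diag = [2, 2] → torsion [2, 2]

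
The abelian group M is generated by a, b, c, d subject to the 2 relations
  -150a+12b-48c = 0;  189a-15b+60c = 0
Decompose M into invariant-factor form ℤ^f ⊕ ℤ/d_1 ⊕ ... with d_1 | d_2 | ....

rank_ℚ(R)=2; free=4−2=2
SNF(R) diag = [3, 6] → torsion [3, 6]

Answer: M ≅ ℤ^2 ⊕ ℤ/3 ⊕ ℤ/6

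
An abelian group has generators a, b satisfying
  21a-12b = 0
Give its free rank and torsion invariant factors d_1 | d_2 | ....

Answer: M ≅ ℤ^1 ⊕ ℤ/3

Derivation:
rank_ℚ(R)=1; free=2−1=1
SNF(R) diag = [3] → torsion [3]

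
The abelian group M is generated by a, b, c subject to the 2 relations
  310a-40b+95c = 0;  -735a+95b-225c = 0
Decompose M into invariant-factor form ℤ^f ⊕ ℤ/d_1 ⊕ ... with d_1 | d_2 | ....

Answer: M ≅ ℤ^1 ⊕ ℤ/5 ⊕ ℤ/5

Derivation:
rank_ℚ(R)=2; free=3−2=1
SNF(R) diag = [5, 5] → torsion [5, 5]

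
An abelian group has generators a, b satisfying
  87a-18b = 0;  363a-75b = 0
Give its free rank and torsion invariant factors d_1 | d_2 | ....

Answer: M ≅ ℤ/3 ⊕ ℤ/3

Derivation:
rank_ℚ(R)=2; free=2−2=0
SNF(R) diag = [3, 3] → torsion [3, 3]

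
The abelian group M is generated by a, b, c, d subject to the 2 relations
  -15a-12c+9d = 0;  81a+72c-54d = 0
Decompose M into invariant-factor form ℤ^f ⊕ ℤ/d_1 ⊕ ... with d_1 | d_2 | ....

Answer: M ≅ ℤ^2 ⊕ ℤ/3 ⊕ ℤ/9

Derivation:
rank_ℚ(R)=2; free=4−2=2
SNF(R) diag = [3, 9] → torsion [3, 9]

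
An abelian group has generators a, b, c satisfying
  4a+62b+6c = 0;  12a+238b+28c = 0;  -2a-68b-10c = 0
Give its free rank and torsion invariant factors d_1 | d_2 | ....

rank_ℚ(R)=3; free=3−3=0
SNF(R) diag = [2, 2, 6] → torsion [2, 2, 6]

Answer: M ≅ ℤ/2 ⊕ ℤ/2 ⊕ ℤ/6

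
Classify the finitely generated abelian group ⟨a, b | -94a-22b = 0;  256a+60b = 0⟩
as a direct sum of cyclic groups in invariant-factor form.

Answer: M ≅ ℤ/2 ⊕ ℤ/4

Derivation:
rank_ℚ(R)=2; free=2−2=0
SNF(R) diag = [2, 4] → torsion [2, 4]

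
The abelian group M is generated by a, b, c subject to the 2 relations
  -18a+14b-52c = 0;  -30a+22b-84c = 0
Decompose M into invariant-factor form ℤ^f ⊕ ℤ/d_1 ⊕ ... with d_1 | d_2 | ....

rank_ℚ(R)=2; free=3−2=1
SNF(R) diag = [2, 4] → torsion [2, 4]

Answer: M ≅ ℤ^1 ⊕ ℤ/2 ⊕ ℤ/4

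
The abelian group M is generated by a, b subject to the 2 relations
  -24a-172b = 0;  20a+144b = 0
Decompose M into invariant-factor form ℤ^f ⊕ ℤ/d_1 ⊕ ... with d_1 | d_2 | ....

Answer: M ≅ ℤ/4 ⊕ ℤ/4

Derivation:
rank_ℚ(R)=2; free=2−2=0
SNF(R) diag = [4, 4] → torsion [4, 4]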